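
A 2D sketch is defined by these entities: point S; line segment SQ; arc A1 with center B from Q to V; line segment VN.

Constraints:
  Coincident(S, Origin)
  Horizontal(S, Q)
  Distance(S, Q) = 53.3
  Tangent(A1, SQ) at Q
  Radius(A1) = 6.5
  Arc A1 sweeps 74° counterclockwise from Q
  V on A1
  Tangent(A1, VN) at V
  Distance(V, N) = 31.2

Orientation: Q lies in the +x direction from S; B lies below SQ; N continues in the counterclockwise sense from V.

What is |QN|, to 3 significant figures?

37.7

S is at the origin; S and Q share the same y with |SQ| = 53.3 and Q on the +x side, so Q = (53.3, 0.00). Tangency of A1 to SQ means the radius BQ is perpendicular to SQ, so B = Q + (0, -6.5) = (53.3, -6.50). On A1, Q sits at bearing 90° from B; a 74° counterclockwise sweep puts V at bearing 164°, so V = B + 6.5·(cos 164°, sin 164°) = (47.1, -4.71). Since A1 is tangent to VN there, BV ⟂ VN, so VN runs along (−sin 164°, cos 164°); with |VN| = 31.2, N = (38.5, -34.7). Then |QN| = |N − Q| = 37.7.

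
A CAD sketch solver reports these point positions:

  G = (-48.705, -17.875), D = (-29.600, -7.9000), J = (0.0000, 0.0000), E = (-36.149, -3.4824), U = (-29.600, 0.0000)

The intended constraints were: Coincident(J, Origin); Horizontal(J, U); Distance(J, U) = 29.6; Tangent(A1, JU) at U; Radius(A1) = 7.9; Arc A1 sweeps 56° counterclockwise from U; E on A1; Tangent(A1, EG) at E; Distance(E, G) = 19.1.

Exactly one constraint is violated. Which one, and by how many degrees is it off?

Tangent(A1, EG) at E — off by 7.10°.

J = (0.00, 0.00) ✓; J.y = 0.00, U.y = 0.00 ✓; |JU| = 29.60 ✓; ∠(DU, UJ) = 90.00° ✓; |DU| = 7.900 ✓; bearing(D→E) − bearing(D→U) = 56.00° ✓; |DE| = 7.900 ✓; ∠(DE, EG) = 97.10° ✗; |EG| = 19.10 ✓.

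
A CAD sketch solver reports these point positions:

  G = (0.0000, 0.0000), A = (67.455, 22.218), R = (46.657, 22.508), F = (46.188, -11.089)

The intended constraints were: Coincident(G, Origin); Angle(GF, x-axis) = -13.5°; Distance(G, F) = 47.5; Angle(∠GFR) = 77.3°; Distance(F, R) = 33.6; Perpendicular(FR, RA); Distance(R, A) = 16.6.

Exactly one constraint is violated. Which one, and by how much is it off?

Distance(R, A) = 16.6 — off by 4.20.

G = (0.00, 0.00) ✓; GF at -13.50° ✓; |GF| = 47.50 ✓; ∠GFR = 77.30° ✓; |FR| = 33.60 ✓; ∠(FR, RA) = 90.00° ✓; |RA| = 20.80 ✗.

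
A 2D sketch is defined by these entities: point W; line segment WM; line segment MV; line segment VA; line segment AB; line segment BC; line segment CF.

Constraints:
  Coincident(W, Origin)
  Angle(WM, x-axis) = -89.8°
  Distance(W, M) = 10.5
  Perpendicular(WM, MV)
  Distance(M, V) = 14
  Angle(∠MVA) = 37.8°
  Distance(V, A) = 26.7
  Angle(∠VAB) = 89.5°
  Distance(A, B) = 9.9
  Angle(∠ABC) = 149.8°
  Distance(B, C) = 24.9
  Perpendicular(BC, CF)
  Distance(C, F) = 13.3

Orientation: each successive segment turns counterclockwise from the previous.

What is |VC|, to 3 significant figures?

34.3

W is at the origin; WM runs at -89.8° with length 10.5, so M = (0.0367, -10.5). WM is perpendicular to MV, so MV runs at 0.200°; with |MV| = 14.0, V = (14.0, -10.5). ∠MVA = 37.8° gives VA at 142° from the x-axis; with |VA| = 26.7, A = (-7.12, 5.84). ∠VAB = 89.5° gives AB at -127° from the x-axis; with |AB| = 9.9, B = (-13.1, -2.06). ∠ABC = 149.8° gives BC at -96.9° from the x-axis; with |BC| = 24.9, C = (-16.1, -26.8). Then |VC| = |C − V| = 34.3.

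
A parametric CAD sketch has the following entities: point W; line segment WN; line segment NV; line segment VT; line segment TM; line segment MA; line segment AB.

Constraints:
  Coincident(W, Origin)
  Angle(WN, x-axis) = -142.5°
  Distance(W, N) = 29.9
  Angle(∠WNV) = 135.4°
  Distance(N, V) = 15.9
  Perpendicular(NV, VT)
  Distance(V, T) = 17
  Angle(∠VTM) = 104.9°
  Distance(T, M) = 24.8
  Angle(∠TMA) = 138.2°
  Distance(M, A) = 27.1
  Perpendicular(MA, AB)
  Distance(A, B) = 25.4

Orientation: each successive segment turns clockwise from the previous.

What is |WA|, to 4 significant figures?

14.74

W is at the origin; WN runs at -142.5° with length 29.9, so N = (-23.72, -18.20). ∠WNV = 135.4° gives NV at 172.9° from the x-axis; with |NV| = 15.9, V = (-39.50, -16.24). The perpendicularity gives VT at right angles to NV, so VT runs at 82.90°; with |VT| = 17.0, T = (-37.40, 0.6329). ∠VTM = 104.9° gives TM at 7.800° from the x-axis; with |TM| = 24.8, M = (-12.83, 3.999). ∠TMA = 138.2° gives MA at -34.00° from the x-axis; with |MA| = 27.1, A = (9.639, -11.16). Then |WA| = |A − W| = 14.74.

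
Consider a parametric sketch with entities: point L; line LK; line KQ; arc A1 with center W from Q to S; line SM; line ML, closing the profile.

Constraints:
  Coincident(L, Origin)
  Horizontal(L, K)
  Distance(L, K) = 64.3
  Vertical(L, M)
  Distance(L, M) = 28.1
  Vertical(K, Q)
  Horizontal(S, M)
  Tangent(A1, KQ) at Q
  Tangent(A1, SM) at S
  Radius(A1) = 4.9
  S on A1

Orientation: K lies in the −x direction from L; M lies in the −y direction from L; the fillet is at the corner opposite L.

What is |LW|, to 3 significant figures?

63.8

LM is vertical with |LM| = 28.1 and M on the −y side, so M = (0.00, -28.1). The virtual corner opposite L is at (-64.3, -28.1). The tangent condition forces WQ to be normal to KQ and the tangent condition forces WS to be normal to SM, with radius 4.9, so the center W sits 4.9 in from both sides at W = (-59.4, -23.2). Then |LW| = |W − L| = 63.8.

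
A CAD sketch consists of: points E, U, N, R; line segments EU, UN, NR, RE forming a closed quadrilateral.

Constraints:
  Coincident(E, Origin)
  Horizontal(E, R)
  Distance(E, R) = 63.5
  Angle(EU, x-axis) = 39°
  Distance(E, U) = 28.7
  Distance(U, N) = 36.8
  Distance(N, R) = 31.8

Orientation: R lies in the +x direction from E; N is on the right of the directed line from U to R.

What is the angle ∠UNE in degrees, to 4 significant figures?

44.03°

Checks: |UN| = 36.80 ✓; |NR| = 31.80 ✓.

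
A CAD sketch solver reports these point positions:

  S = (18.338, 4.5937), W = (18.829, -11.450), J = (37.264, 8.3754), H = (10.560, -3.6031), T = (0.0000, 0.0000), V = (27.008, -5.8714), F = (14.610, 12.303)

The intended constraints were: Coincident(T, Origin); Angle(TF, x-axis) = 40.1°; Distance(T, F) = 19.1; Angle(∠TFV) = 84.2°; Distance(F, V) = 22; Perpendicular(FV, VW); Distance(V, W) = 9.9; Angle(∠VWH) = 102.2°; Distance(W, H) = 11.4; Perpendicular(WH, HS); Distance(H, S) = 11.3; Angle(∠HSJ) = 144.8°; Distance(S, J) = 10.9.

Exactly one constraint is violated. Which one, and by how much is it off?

Distance(S, J) = 10.9 — off by 8.40.

T = (0.00, 0.00) ✓; TF at 40.10° ✓; |TF| = 19.10 ✓; ∠TFV = 84.20° ✓; |FV| = 22.00 ✓; ∠(FV, VW) = 90.00° ✓; |VW| = 9.900 ✓; ∠VWH = 102.2° ✓; |WH| = 11.40 ✓; ∠(WH, HS) = 90.00° ✓; |HS| = 11.30 ✓; ∠HSJ = 144.8° ✓; |SJ| = 19.30 ✗.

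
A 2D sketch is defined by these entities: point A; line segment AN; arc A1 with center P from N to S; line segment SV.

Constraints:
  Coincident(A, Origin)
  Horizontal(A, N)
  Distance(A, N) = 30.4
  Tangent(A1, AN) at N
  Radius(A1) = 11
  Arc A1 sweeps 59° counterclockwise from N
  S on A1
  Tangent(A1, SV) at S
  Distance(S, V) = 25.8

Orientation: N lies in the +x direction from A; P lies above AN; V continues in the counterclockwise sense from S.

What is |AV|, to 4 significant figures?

59.79

A is at the origin; A and N share the same y with |AN| = 30.4 and N on the +x side, so N = (30.40, 0.000). The tangent condition forces PN to be normal to AN, so P = N + (0, 11) = (30.40, 11.00). On A1, N sits at bearing -90° from P; a 59° counterclockwise sweep puts S at bearing -31°, so S = P + 11.0·(cos -31°, sin -31°) = (39.83, 5.335). Since A1 is tangent to SV there, PS ⟂ SV, so SV runs along (−sin -31°, cos -31°); with |SV| = 25.8, V = (53.12, 27.45). Then |AV| = |V − A| = 59.79.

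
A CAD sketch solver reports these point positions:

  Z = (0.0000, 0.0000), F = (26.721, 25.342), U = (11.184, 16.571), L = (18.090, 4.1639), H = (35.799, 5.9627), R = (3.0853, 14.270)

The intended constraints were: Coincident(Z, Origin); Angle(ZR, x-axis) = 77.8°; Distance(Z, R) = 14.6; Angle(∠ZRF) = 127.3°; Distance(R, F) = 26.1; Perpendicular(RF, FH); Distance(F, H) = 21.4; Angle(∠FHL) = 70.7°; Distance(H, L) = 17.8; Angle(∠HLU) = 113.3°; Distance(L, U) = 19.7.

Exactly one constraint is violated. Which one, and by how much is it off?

Distance(L, U) = 19.7 — off by 5.50.

Z = (0.00, 0.00) ✓; ZR at 77.80° ✓; |ZR| = 14.60 ✓; ∠ZRF = 127.3° ✓; |RF| = 26.10 ✓; ∠(RF, FH) = 90.00° ✓; |FH| = 21.40 ✓; ∠FHL = 70.70° ✓; |HL| = 17.80 ✓; ∠HLU = 113.3° ✓; |LU| = 14.20 ✗.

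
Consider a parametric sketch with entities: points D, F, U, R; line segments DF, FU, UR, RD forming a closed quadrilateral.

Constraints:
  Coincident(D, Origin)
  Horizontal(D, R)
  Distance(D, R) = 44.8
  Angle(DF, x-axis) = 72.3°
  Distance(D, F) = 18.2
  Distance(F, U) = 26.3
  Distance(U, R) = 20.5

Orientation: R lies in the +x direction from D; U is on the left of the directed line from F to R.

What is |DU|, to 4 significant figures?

35.52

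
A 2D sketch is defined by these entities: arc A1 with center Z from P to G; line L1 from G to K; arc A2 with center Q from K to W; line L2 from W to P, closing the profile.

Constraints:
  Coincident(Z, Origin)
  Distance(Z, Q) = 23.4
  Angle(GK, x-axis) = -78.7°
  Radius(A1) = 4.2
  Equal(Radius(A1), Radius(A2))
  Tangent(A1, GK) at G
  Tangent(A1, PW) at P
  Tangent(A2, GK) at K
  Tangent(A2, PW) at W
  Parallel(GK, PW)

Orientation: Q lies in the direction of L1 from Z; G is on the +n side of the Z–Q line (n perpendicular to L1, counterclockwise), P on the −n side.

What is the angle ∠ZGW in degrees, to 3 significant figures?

70.3°

The slot axis is L1's direction at -78.7°, so u = (cos -78.7°, sin -78.7°) = (0.196, -0.981) and n = (−sin -78.7°, cos -78.7°) = (0.981, 0.196). Z is at the origin and Q lies 23.4 along u from Z, so Q = 23.4·u = (4.59, -22.9). Tangency of A1 to both parallel lines with radius 4.2 puts G and P at Z ± 4.2·n: G = (4.12, 0.823), P = (-4.12, -0.823). Equal radii place K and W the same way about Q: K = Q + 4.2·n = (8.70, -22.1), W = Q − 4.2·n = (0.467, -23.8). Then cos ∠ZGW = GZ·GW / (|GZ||GW|), giving 70.3°.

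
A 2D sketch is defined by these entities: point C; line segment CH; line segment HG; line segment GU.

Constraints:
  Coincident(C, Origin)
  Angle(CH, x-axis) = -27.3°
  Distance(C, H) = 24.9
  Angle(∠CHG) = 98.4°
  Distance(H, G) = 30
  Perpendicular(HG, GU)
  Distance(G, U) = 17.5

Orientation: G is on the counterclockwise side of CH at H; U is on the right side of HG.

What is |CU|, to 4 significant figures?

53.91

∠CHG = 98.4°, so HG runs at -27.3° + (180° − 98.4°) = 54.30° from the x-axis; with |HG| = 30.0, G = H + 30.0·(cos 54.30°, sin 54.30°) = (39.63, 12.94). The perpendicularity gives GU at right angles to HG; with |GU| = 17.5 on the right of HG, U = G + 17.5·(0.8121, -0.5835) = (53.84, 2.730). Then |CU| = |U − C| = 53.91.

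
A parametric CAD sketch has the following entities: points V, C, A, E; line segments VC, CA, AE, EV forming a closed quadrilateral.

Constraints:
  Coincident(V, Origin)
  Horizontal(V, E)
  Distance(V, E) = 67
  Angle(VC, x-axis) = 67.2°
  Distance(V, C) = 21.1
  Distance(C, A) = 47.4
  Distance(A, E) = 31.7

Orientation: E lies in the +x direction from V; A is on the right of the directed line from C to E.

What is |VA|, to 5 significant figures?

42.745

Checks: VC at 67.20° ✓; |CA| = 47.40 ✓; |AE| = 31.70 ✓.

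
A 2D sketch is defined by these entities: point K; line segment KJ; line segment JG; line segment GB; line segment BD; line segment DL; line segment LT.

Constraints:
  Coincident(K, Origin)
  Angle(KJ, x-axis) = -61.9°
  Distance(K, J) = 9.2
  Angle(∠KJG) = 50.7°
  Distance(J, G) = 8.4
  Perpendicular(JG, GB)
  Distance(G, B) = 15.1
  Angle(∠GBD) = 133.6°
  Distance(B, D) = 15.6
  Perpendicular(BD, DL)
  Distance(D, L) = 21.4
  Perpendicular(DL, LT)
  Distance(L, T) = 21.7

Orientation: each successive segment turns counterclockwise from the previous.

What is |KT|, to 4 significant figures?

14.06

K is at the origin; KJ runs at -61.9° with length 9.2, so J = (4.333, -8.116). ∠KJG = 50.7° gives JG at 67.40° from the x-axis; with |JG| = 8.4, G = (7.561, -0.3606). JG is perpendicular to GB, so GB runs at 157.4°; with |GB| = 15.1, B = (-6.379, 5.442). ∠GBD = 133.6° gives BD at -156.2° from the x-axis; with |BD| = 15.6, D = (-20.65, -0.8530). The perpendicularity gives DL at right angles to BD, so DL runs at -66.20°; with |DL| = 21.4, L = (-12.02, -20.43). DL ⟂ LT, so LT runs at 23.80°; with |LT| = 21.7, T = (7.838, -11.68). Then |KT| = |T − K| = 14.06.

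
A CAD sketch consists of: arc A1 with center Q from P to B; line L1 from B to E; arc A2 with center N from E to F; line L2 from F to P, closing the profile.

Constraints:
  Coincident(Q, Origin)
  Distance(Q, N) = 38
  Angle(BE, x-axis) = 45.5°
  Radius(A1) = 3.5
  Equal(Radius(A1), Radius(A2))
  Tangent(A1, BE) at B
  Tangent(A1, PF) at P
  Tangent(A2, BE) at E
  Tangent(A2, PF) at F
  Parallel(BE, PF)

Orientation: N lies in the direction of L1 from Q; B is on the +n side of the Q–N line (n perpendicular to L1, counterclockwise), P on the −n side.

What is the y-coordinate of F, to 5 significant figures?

24.650

The slot axis is L1's direction at 45.5°, so u = (cos 45.5°, sin 45.5°) = (0.70091, 0.71325) and n = (−sin 45.5°, cos 45.5°) = (-0.71325, 0.70091). Q is at the origin and N lies 38.0 along u from Q, so N = 38.0·u = (26.635, 27.104). Tangency of A1 to both parallel lines with radius 3.5 puts B and P at Q ± 3.5·n: B = (-2.4964, 2.4532), P = (2.4964, -2.4532). Equal radii place E and F the same way about N: E = N + 3.5·n = (24.138, 29.557), F = N − 3.5·n = (29.131, 24.650). So F.y = 24.650.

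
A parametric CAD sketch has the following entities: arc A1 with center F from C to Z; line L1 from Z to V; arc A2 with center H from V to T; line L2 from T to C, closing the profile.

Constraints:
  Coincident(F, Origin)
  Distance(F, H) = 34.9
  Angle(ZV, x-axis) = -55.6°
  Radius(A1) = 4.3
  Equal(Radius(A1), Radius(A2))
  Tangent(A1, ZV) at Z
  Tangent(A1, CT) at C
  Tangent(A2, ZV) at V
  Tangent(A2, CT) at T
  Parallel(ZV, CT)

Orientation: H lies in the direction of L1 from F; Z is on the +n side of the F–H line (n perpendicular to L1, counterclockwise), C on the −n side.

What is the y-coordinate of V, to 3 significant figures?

-26.4

Tangency of A1 to both parallel lines with radius 4.3 puts Z and C at F ± 4.3·n: Z = (3.55, 2.43), C = (-3.55, -2.43). Equal radii place V and T the same way about H: V = H + 4.3·n = (23.3, -26.4), T = H − 4.3·n = (16.2, -31.2). So V.y = -26.4.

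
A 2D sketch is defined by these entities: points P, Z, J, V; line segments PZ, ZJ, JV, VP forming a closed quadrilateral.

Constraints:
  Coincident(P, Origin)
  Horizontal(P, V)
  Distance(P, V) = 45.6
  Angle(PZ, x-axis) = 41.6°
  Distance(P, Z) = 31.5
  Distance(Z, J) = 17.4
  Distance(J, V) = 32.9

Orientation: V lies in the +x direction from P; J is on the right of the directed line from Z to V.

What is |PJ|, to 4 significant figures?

15.02

P is at the origin; PV is horizontal with |PV| = 45.6 and V in +x, so V = (45.6, 0). PZ runs at 41.6° with |PZ| = 31.5, so Z = (23.56, 20.91). J is determined by |ZJ| = 17.4 and |JV| = 32.9 together: it lies at the intersection of circle(Z, 17.4) and circle(V, 32.9). With |ZV| = 30.39, the foot of the radical line on ZV is 2.364 from Z and the perpendicular offset is √(17.4² − 2.364²) = 17.24. Taking the right-of-ZV solution: J = (13.41, 6.780).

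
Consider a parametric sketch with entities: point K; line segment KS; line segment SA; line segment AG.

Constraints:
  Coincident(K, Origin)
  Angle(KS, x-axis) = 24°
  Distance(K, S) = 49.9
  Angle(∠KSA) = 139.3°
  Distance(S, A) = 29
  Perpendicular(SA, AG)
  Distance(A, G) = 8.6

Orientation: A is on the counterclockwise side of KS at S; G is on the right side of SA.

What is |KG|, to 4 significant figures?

78.48

∠KSA = 139.3°, so SA runs at 24.0° + (180° − 139.3°) = 64.70° from the x-axis; with |SA| = 29.0, A = S + 29.0·(cos 64.70°, sin 64.70°) = (57.98, 46.51). SA ⟂ AG; with |AG| = 8.6 on the right of SA, G = A + 8.6·(0.9041, -0.4274) = (65.75, 42.84). Then |KG| = |G − K| = 78.48.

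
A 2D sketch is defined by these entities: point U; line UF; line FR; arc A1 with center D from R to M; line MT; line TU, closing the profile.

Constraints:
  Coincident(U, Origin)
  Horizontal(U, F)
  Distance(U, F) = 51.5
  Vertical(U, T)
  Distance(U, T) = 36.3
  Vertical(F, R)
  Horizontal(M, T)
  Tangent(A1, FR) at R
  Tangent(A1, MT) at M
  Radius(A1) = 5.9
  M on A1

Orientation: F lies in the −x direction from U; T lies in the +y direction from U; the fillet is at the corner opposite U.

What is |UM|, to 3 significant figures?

58.3

U is at the origin; U and F share the same y with |UF| = 51.5 and F on the −x side, so F = (-51.5, 0.00). UT is vertical with |UT| = 36.3 and T on the +y side, so T = (0.00, 36.3). The virtual corner opposite U is at (-51.5, 36.3). A1 meets FR tangentially, so DR is at right angles to FR and A1 meets MT tangentially, so DM is at right angles to MT, with radius 5.9, so the center D sits 5.9 in from both sides at D = (-45.6, 30.4). That places the tangent points at R = (-51.5, 30.4) on FR and M = (-45.6, 36.3) on MT. Then |UM| = |M − U| = 58.3.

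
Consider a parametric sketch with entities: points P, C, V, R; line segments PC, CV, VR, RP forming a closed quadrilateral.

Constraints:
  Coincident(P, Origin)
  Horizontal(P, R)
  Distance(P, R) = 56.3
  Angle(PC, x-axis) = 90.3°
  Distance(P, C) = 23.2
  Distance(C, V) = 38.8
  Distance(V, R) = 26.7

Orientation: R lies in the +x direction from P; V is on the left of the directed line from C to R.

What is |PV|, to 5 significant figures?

43.393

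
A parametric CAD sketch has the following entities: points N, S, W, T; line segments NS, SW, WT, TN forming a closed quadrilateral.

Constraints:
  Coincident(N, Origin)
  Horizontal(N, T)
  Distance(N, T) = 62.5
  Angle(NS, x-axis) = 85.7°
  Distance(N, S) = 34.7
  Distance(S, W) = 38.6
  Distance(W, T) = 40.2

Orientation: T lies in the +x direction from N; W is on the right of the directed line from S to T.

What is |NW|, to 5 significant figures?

22.370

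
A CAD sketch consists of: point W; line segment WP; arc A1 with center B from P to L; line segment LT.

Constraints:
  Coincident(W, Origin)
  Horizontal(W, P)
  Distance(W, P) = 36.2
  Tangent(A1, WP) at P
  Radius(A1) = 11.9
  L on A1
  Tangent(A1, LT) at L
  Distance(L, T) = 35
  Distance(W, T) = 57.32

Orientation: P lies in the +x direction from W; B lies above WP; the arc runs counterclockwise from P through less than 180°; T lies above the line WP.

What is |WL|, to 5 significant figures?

49.888

W is at the origin; W and P share the same y with |WP| = 36.2 and P on the +x side, so P = (36.200, 0.0000). The tangent condition forces BP to be normal to WP, so B = P + (0, 11.9) = (36.200, 11.900). Since BL ⟂ LT (tangency), |BT| = √(11.9² + 35.0²) = 36.968 regardless of where L sits on A1. So T lies on both circle(W, 57.32) and circle(B, 36.968); the above-WP intersection is T = (30.635, 48.446). L is the foot of the tangent from T: L = (46.762, 17.383).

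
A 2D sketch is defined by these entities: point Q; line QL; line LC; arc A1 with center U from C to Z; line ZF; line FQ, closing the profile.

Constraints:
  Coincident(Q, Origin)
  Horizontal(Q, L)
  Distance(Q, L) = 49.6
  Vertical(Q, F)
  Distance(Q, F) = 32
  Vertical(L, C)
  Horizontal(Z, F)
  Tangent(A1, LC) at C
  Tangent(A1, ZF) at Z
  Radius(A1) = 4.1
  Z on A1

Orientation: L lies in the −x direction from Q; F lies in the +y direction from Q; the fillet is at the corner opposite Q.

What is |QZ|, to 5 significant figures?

55.626

Q is at the origin; Q and L share the same y with |QL| = 49.6 and L on the −x side, so L = (-49.600, 0.0000). Q and F share the same x with |QF| = 32.0 and F on the +y side, so F = (0.0000, 32.000). The virtual corner opposite Q is at (-49.600, 32.000). Since A1 is tangent to LC there, UC ⟂ LC and A1 meets ZF tangentially, so UZ is at right angles to ZF, with radius 4.1, so the center U sits 4.1 in from both sides at U = (-45.500, 27.900). That places the tangent points at C = (-49.600, 27.900) on LC and Z = (-45.500, 32.000) on ZF. Then |QZ| = |Z − Q| = 55.626.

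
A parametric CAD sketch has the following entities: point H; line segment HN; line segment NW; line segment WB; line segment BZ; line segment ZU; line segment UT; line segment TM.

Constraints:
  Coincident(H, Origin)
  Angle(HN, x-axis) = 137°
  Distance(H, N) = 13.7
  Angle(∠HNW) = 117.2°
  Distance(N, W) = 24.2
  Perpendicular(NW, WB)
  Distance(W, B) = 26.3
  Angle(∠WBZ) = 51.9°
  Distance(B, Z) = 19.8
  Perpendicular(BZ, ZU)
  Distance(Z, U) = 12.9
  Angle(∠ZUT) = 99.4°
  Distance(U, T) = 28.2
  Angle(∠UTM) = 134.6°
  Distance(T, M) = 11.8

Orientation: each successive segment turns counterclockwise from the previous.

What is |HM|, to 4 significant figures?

53.46

H is at the origin; HN runs at 137.0° with length 13.7, so N = (-10.02, 9.343). ∠HNW = 117.2° gives NW at -160.2° from the x-axis; with |NW| = 24.2, W = (-32.79, 1.146). NW ⟂ WB, so WB runs at -70.20°; with |WB| = 26.3, B = (-23.88, -23.60). ∠WBZ = 51.9° gives BZ at 57.90° from the x-axis; with |BZ| = 19.8, Z = (-13.36, -6.826). BZ ⟂ ZU, so ZU runs at 147.9°; with |ZU| = 12.9, U = (-24.29, 0.02881). ∠ZUT = 99.4° gives UT at -131.5° from the x-axis; with |UT| = 28.2, T = (-42.97, -21.09). ∠UTM = 134.6° gives TM at -86.10° from the x-axis; with |TM| = 11.8, M = (-42.17, -32.86). Then |HM| = |M − H| = 53.46.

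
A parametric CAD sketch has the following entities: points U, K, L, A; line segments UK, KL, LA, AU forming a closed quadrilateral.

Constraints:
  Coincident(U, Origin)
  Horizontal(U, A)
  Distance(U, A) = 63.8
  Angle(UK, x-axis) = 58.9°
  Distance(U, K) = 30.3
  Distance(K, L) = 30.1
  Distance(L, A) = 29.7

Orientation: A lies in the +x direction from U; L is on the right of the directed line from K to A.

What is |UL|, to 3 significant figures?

34.3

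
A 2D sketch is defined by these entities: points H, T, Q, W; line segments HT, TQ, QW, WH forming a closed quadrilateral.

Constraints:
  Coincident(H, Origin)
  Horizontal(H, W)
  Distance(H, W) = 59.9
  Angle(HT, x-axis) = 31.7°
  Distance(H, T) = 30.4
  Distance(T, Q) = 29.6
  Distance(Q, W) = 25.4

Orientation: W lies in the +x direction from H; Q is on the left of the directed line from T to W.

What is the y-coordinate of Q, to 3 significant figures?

24.7

Checks: |TQ| = 29.60 ✓; |QW| = 25.40 ✓.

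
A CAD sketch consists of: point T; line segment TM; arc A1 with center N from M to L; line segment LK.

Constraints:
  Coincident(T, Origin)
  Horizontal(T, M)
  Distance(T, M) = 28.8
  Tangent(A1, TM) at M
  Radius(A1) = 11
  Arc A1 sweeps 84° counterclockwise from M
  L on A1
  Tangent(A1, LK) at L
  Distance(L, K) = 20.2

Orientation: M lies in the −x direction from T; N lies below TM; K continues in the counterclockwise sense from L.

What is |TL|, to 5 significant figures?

40.942

T is at the origin; T and M share the same y with |TM| = 28.8 and M on the −x side, so M = (-28.800, 0.0000). Since A1 is tangent to TM there, NM ⟂ TM, so N = M + (0, -11) = (-28.800, -11.000). On A1, M sits at bearing 90° from N; an 84° counterclockwise sweep puts L at bearing 174°, so L = N + 11.0·(cos 174°, sin 174°) = (-39.740, -9.8502). Then |TL| = |L − T| = 40.942.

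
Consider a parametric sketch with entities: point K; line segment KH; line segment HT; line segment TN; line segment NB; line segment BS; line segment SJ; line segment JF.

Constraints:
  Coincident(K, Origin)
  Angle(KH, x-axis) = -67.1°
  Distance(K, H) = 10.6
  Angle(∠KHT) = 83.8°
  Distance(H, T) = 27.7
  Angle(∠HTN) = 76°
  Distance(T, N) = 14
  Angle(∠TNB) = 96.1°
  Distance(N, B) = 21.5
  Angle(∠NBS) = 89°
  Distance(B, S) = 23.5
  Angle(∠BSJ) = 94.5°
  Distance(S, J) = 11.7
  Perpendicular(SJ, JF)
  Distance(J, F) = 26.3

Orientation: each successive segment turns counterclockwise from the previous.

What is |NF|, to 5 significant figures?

8.0683

K is at the origin; KH runs at -67.1° with length 10.6, so H = (4.1247, -9.7646). ∠KHT = 83.8° gives HT at 29.100° from the x-axis; with |HT| = 27.7, T = (28.328, 3.7069). ∠HTN = 76.0° gives TN at 133.10° from the x-axis; with |TN| = 14.0, N = (18.762, 13.929). ∠TNB = 96.1° gives NB at -143.00° from the x-axis; with |NB| = 21.5, B = (1.5917, 0.99017). ∠NBS = 89.0° gives BS at -52.000° from the x-axis; with |BS| = 23.5, S = (16.060, -17.528). ∠BSJ = 94.5° gives SJ at 33.500° from the x-axis; with |SJ| = 11.7, J = (25.816, -11.070). SJ is perpendicular to JF, so JF runs at 123.50°; with |JF| = 26.3, F = (11.300, 10.861). Then |NF| = |F − N| = 8.0683.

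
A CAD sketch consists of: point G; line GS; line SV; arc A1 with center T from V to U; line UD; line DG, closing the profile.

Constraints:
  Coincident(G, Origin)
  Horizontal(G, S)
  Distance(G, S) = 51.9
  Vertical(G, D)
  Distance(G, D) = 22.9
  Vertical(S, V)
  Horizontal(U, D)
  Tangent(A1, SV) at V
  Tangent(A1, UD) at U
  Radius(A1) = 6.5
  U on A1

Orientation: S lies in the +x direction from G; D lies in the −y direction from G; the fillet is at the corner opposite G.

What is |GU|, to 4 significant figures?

50.85

The virtual corner opposite G is at (51.90, -22.90). Since A1 is tangent to SV there, TV ⟂ SV and tangency of A1 to UD means the radius TU is perpendicular to UD, with radius 6.5, so the center T sits 6.5 in from both sides at T = (45.40, -16.40). That places the tangent points at V = (51.90, -16.40) on SV and U = (45.40, -22.90) on UD. Then |GU| = |U − G| = 50.85.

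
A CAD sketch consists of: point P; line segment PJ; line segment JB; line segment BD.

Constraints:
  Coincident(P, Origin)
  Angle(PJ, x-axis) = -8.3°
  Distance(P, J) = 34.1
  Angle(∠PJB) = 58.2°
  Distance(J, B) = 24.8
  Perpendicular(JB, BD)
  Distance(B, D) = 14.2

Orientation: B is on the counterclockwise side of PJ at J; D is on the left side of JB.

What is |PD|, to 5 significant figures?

16.283

P is at the origin; PJ runs at -8.3° with length 34.1, so J = 34.1·(cos -8.3°, sin -8.3°) = (33.743, -4.9225). ∠PJB = 58.2°, so JB runs at -8.3° + (180° − 58.2°) = 113.50° from the x-axis; with |JB| = 24.8, B = J + 24.8·(cos 113.50°, sin 113.50°) = (23.854, 17.821). JB is perpendicular to BD; with |BD| = 14.2 on the left of JB, D = B + 14.2·(-0.91706, -0.39875) = (10.832, 12.158). Then |PD| = |D − P| = 16.283.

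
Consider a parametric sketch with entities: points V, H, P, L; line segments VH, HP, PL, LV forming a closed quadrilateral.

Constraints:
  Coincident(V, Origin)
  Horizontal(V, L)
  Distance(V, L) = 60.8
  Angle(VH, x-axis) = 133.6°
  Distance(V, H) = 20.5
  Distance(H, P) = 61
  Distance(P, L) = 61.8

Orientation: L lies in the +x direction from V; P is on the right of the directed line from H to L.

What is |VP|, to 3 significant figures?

41.8

V is at the origin; VL is horizontal with |VL| = 60.8 and L in +x, so L = (60.8, 0). VH runs at 133.6° with |VH| = 20.5, so H = (-14.1, 14.8). P is determined by |HP| = 61.0 and |PL| = 61.8 together: it lies at the intersection of circle(H, 61.0) and circle(L, 61.8). With |HL| = 76.4, the foot of the radical line on HL is 37.6 from H and the perpendicular offset is √(61.0² − 37.6²) = 48.1. Taking the right-of-HL solution: P = (13.4, -39.6).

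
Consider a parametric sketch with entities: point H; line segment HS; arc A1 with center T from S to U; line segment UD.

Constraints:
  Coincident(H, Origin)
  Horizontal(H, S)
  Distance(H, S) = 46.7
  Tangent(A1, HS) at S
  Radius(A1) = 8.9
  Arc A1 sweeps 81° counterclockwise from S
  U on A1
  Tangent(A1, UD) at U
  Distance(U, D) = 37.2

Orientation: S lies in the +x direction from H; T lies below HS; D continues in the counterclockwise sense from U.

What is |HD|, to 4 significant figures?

54.66

H is at the origin; H and S share the same y with |HS| = 46.7 and S on the +x side, so S = (46.70, 0.000). The tangent condition forces TS to be normal to HS, so T = S + (0, -8.9) = (46.70, -8.900). On A1, S sits at bearing 90° from T; an 81° counterclockwise sweep puts U at bearing 171°, so U = T + 8.9·(cos 171°, sin 171°) = (37.91, -7.508). The tangent condition forces TU to be normal to UD, so UD runs along (−sin 171°, cos 171°); with |UD| = 37.2, D = (32.09, -44.25). Then |HD| = |D − H| = 54.66.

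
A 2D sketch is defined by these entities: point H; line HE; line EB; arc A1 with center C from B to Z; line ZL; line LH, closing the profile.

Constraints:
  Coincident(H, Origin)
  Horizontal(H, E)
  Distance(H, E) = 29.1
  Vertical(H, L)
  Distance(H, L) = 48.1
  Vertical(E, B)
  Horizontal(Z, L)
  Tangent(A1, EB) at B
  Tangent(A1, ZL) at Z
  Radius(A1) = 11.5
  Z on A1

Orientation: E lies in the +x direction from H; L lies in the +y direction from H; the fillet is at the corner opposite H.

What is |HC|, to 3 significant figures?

40.6

H and L share the same x with |HL| = 48.1 and L on the +y side, so L = (0.00, 48.1). The virtual corner opposite H is at (29.1, 48.1). Since A1 is tangent to EB there, CB ⟂ EB and tangency of A1 to ZL means the radius CZ is perpendicular to ZL, with radius 11.5, so the center C sits 11.5 in from both sides at C = (17.6, 36.6). Then |HC| = |C − H| = 40.6.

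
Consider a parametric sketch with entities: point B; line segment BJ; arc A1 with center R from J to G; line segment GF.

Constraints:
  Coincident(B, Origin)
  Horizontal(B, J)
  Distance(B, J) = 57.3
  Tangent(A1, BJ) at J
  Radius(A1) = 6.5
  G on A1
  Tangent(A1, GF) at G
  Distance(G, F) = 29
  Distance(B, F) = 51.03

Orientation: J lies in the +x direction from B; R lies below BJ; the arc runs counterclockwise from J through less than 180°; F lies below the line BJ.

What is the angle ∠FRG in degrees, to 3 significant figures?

77.4°

Checks: |RG| = 6.500 ✓; ∠(RG, GF) = 90.00° ✓; |GF| = 29.00 ✓; |BF| = 51.03 ✓.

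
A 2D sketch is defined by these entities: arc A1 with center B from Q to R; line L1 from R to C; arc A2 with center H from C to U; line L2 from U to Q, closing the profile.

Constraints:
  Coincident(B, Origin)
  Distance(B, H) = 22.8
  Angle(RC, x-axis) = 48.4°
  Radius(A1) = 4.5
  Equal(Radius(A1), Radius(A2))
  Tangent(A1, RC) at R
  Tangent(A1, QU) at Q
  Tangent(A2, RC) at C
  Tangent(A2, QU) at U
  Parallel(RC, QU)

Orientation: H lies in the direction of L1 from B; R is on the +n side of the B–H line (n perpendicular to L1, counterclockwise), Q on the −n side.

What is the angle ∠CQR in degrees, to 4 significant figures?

68.46°

The slot axis is L1's direction at 48.4°, so u = (cos 48.4°, sin 48.4°) = (0.6639, 0.7478) and n = (−sin 48.4°, cos 48.4°) = (-0.7478, 0.6639). B is at the origin and H lies 22.8 along u from B, so H = 22.8·u = (15.14, 17.05). Tangency of A1 to both parallel lines with radius 4.5 puts R and Q at B ± 4.5·n: R = (-3.365, 2.988), Q = (3.365, -2.988). Equal radii place C and U the same way about H: C = H + 4.5·n = (11.77, 20.04), U = H − 4.5·n = (18.50, 14.06). Then cos ∠CQR = QC·QR / (|QC||QR|), giving 68.46°.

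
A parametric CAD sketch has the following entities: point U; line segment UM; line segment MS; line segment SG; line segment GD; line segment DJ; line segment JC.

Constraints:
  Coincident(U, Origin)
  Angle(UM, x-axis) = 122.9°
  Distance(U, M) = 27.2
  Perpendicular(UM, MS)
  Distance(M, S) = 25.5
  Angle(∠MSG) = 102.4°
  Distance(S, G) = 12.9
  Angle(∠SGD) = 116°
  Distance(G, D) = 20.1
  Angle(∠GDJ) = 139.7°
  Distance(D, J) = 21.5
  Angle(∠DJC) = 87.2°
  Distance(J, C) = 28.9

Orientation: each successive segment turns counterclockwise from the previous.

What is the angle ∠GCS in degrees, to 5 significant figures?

18.170°

∠GDJ = 139.7° gives DJ at 34.800° from the x-axis; with |DJ| = 21.5, J = (5.9952, 7.2475). ∠DJC = 87.2° gives JC at 127.60° from the x-axis; with |JC| = 28.9, C = (-11.638, 30.145). Then cos ∠GCS = CG·CS / (|CG||CS|), giving 18.170°.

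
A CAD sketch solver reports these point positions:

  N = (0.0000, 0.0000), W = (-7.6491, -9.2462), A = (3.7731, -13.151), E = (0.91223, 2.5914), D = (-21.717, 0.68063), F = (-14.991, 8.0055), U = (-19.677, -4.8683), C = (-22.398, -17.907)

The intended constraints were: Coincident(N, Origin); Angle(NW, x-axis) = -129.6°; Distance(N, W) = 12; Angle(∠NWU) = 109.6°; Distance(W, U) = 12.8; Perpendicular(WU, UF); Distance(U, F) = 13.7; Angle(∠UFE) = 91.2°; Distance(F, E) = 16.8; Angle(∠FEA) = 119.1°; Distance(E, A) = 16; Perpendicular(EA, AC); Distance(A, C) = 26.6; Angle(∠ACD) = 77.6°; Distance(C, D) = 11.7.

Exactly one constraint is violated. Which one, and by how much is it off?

Distance(C, D) = 11.7 — off by 6.90.

N = (0.00, 0.00) ✓; NW at -129.6° ✓; |NW| = 12.00 ✓; ∠NWU = 109.6° ✓; |WU| = 12.80 ✓; ∠(WU, UF) = 90.00° ✓; |UF| = 13.70 ✓; ∠UFE = 91.20° ✓; |FE| = 16.80 ✓; ∠FEA = 119.1° ✓; |EA| = 16.00 ✓; ∠(EA, AC) = 90.00° ✓; |AC| = 26.60 ✓; ∠ACD = 77.60° ✓; |CD| = 18.60 ✗.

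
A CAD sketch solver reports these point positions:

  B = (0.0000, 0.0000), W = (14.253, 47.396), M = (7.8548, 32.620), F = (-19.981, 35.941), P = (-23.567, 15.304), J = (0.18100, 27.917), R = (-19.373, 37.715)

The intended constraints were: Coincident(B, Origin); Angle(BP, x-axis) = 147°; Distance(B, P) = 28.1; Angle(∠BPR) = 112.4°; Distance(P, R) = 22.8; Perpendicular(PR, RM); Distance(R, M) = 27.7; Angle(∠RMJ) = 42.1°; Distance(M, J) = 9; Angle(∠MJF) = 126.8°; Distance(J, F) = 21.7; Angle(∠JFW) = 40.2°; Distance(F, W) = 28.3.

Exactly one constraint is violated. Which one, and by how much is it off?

Distance(F, W) = 28.3 — off by 7.80.

B = (0.00, 0.00) ✓; BP at 147.0° ✓; |BP| = 28.10 ✓; ∠BPR = 112.4° ✓; |PR| = 22.80 ✓; ∠(PR, RM) = 90.00° ✓; |RM| = 27.70 ✓; ∠RMJ = 42.10° ✓; |MJ| = 9.000 ✓; ∠MJF = 126.8° ✓; |JF| = 21.70 ✓; ∠JFW = 40.20° ✓; |FW| = 36.10 ✗.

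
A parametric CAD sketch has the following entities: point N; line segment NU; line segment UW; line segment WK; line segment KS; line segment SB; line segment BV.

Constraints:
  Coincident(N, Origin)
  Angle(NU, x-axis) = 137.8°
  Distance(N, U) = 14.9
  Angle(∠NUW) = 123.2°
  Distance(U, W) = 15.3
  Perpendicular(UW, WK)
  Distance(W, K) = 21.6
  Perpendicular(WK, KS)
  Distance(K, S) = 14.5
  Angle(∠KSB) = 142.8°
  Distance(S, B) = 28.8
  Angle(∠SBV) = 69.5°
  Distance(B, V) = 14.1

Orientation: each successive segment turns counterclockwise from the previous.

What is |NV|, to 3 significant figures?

15.9

∠KSB = 142.8° gives SB at 51.8° from the x-axis; with |SB| = 28.8, B = (11.4, 11.5). ∠SBV = 69.5° gives BV at 162° from the x-axis; with |BV| = 14.1, V = (-1.99, 15.8). Then |NV| = |V − N| = 15.9.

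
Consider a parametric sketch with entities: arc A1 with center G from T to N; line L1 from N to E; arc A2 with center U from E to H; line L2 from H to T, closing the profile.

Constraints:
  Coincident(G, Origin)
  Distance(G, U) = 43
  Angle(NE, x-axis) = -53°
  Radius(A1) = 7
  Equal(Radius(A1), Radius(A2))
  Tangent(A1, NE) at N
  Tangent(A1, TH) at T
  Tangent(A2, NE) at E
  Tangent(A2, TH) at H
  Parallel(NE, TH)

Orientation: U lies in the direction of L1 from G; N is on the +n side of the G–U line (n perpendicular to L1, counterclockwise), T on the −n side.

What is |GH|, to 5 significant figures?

43.566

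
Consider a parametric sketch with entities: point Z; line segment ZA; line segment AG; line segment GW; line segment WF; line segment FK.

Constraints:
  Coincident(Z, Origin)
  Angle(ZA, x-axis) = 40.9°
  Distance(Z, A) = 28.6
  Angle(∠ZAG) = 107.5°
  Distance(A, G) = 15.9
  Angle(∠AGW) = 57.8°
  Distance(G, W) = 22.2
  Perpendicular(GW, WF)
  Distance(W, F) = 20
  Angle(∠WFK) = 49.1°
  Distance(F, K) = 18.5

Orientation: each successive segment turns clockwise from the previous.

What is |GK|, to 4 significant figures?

11.39

GW is perpendicular to WF, so WF runs at 116.2°; with |WF| = 20.0, F = (6.411, 18.54). ∠WFK = 49.1° gives FK at -14.70° from the x-axis; with |FK| = 18.5, K = (24.31, 13.84). Then |GK| = |K − G| = 11.39.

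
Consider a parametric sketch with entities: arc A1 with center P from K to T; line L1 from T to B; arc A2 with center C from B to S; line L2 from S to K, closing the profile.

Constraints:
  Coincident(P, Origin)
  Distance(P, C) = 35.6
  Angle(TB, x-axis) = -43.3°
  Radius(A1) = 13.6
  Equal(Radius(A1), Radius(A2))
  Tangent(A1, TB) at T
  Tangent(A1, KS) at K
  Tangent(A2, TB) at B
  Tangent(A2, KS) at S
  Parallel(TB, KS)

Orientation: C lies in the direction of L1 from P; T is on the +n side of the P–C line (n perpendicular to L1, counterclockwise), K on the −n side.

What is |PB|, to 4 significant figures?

38.11

The slot axis is L1's direction at -43.3°, so u = (cos -43.3°, sin -43.3°) = (0.7278, -0.6858) and n = (−sin -43.3°, cos -43.3°) = (0.6858, 0.7278). P is at the origin and C lies 35.6 along u from P, so C = 35.6·u = (25.91, -24.42). Tangency of A1 to both parallel lines with radius 13.6 puts T and K at P ± 13.6·n: T = (9.327, 9.898), K = (-9.327, -9.898). Equal radii place B and S the same way about C: B = C + 13.6·n = (35.24, -14.52), S = C − 13.6·n = (16.58, -34.31). Then |PB| = |B − P| = 38.11.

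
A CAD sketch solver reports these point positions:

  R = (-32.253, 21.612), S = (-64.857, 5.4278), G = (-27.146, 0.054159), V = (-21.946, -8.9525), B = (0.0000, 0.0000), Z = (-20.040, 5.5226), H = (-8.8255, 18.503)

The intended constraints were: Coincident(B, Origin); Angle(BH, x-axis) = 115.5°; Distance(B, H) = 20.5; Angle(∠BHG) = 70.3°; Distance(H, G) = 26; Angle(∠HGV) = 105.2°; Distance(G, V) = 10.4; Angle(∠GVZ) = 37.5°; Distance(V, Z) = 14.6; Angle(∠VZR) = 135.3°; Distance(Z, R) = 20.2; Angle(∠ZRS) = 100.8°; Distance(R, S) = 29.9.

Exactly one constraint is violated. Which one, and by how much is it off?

Distance(R, S) = 29.9 — off by 6.50.

B = (0.00, 0.00) ✓; BH at 115.5° ✓; |BH| = 20.50 ✓; ∠BHG = 70.30° ✓; |HG| = 26.00 ✓; ∠HGV = 105.2° ✓; |GV| = 10.40 ✓; ∠GVZ = 37.50° ✓; |VZ| = 14.60 ✓; ∠VZR = 135.3° ✓; |ZR| = 20.20 ✓; ∠ZRS = 100.8° ✓; |RS| = 36.40 ✗.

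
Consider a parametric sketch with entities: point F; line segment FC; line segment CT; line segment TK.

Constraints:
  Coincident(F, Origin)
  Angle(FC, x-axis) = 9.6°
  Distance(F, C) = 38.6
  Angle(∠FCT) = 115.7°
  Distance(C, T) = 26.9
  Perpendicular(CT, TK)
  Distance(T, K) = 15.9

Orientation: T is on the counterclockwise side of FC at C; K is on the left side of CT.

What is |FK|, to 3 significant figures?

47.5

∠FCT = 115.7°, so CT runs at 9.6° + (180° − 115.7°) = 73.9° from the x-axis; with |CT| = 26.9, T = C + 26.9·(cos 73.9°, sin 73.9°) = (45.5, 32.3). The perpendicularity gives TK at right angles to CT; with |TK| = 15.9 on the left of CT, K = T + 15.9·(-0.961, 0.277) = (30.2, 36.7). Then |FK| = |K − F| = 47.5.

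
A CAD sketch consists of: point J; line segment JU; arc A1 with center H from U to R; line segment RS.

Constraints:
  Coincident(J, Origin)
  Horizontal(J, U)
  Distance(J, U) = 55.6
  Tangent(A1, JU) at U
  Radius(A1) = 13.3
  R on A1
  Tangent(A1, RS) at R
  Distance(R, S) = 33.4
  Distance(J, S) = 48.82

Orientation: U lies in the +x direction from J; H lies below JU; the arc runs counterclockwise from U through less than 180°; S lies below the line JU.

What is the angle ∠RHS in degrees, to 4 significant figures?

68.29°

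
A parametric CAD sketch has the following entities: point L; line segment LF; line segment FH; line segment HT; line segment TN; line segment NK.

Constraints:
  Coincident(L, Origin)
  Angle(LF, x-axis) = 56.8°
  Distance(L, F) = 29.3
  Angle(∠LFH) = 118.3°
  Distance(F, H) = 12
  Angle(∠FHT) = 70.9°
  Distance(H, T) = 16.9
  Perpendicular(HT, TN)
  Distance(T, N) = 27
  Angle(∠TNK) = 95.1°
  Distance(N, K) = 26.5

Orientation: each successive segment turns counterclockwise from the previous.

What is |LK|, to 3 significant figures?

44.4

L is at the origin; LF runs at 56.8° with length 29.3, so F = (16.0, 24.5). ∠LFH = 118.3° gives FH at 118° from the x-axis; with |FH| = 12.0, H = (10.3, 35.1). ∠FHT = 70.9° gives HT at -132° from the x-axis; with |HT| = 16.9, T = (-1.08, 22.6). The perpendicularity gives TN at right angles to HT, so TN runs at -42.4°; with |TN| = 27.0, N = (18.9, 4.38). ∠TNK = 95.1° gives NK at 42.5° from the x-axis; with |NK| = 26.5, K = (38.4, 22.3). Then |LK| = |K − L| = 44.4.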